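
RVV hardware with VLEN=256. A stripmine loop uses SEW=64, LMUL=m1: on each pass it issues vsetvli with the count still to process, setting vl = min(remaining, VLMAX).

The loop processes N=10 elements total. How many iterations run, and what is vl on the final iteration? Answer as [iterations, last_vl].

[iterations, last_vl] = [3, 2]

VLMAX = (256 × 1) / 64 = 4 lanes
10 elements at 4/iter → 3 passes, remainder 2 on the last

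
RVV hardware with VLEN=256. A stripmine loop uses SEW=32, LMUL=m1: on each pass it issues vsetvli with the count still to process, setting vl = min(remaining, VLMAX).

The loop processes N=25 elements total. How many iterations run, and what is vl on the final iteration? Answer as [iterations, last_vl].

lanes per group: 256·1/32 = 8
iterations = ceil(25/8) = 4; final-pass vl = 1

[iterations, last_vl] = [4, 1]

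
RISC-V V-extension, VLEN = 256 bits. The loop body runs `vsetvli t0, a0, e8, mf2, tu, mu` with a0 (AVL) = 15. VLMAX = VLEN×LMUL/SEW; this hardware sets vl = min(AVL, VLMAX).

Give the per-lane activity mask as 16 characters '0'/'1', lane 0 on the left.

predicate = 1111111111111110

VLMAX = VLEN×LMUL/SEW = 256×1/2/8 = 16
vl ← min(15, 16) = 15
bits (lane 0 leftmost): 1111111111111110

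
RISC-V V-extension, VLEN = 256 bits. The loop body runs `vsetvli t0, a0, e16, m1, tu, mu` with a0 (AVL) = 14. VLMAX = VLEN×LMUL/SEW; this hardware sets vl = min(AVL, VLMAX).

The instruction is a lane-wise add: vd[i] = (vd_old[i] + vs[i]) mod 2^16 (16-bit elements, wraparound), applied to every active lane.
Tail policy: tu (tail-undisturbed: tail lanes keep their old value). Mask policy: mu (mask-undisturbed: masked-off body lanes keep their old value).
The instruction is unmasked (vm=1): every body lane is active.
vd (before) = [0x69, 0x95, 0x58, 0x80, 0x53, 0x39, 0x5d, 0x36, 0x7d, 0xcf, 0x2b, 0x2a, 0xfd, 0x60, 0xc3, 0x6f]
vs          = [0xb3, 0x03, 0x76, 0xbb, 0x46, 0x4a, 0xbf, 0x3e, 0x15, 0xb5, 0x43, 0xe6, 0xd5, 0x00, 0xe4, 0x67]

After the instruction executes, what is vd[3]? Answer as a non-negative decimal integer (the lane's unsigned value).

lanes per group: 256·1/16 = 16
vl = min(AVL, VLMAX) = min(14, 16) = 14
  i=0: add(0x69,0xb3) → 284
  i=1: add(0x95,0x03) → 152
  i=2: add(0x58,0x76) → 206
  i=3: add(0x80,0xbb) → 315
  i=4: add(0x53,0x46) → 153
  i=5: add(0x39,0x4a) → 131
  i=6: add(0x5d,0xbf) → 284
  i=7: add(0x36,0x3e) → 116
  i=8: add(0x7d,0x15) → 146
  i=9: add(0xcf,0xb5) → 388
  i=10: add(0x2b,0x43) → 110
  i=11: add(0x2a,0xe6) → 272
  i=12: add(0xfd,0xd5) → 466
  i=13: add(0x60,0x00) → 96
  i=14: tail/keep → 195
  i=15: tail/keep → 111

vd[3] = 315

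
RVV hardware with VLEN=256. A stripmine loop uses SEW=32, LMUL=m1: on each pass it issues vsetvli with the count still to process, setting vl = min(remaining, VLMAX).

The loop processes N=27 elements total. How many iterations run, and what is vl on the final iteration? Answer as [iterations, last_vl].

VLMAX = VLEN×LMUL/SEW = 256×1/32 = 8
iterations = ceil(27/8) = 4; final-pass vl = 3

[iterations, last_vl] = [4, 3]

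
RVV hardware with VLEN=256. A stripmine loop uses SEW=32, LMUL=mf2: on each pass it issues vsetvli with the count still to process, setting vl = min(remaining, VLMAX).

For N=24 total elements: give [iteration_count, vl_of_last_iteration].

lanes per group: 256·1/2/32 = 4
iterations = ceil(24/4) = 6; final-pass vl = 4

[iterations, last_vl] = [6, 4]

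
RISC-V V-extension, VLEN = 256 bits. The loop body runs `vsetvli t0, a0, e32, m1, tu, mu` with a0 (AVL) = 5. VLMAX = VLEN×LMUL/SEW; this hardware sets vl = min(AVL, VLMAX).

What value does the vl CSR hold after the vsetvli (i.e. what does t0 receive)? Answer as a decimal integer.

vl = 5

VLMAX = (256 × 1) / 32 = 8 lanes
AVL=5 ≤ VLMAX=8, so vl = 5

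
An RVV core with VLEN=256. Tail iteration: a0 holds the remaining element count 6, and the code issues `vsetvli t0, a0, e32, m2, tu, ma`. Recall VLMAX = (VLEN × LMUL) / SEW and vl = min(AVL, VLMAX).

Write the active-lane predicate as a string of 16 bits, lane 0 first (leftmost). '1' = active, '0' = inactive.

VLMAX = VLEN×LMUL/SEW = 256×2/32 = 16
vl ← min(6, 16) = 6
bits (lane 0 leftmost): 1111110000000000

predicate = 1111110000000000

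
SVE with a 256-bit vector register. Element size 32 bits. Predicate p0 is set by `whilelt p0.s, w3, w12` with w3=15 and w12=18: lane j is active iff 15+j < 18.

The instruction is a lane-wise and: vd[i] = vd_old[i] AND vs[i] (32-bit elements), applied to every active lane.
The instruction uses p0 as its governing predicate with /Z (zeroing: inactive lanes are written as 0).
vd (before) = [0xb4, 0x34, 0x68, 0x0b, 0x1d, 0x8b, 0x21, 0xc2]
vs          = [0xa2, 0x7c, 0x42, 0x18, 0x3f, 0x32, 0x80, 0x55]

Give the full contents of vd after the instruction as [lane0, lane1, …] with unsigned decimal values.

vd = [160, 52, 64, 0, 0, 0, 0, 0]

lane count: 256 div 32 = 8
p0[j] = (15+j < 18); true for j=0..2 → 3 lanes set
[0] and(0xb4,0xa2) = 0xa0
[1] and(0x34,0x7c) = 0x34
[2] and(0x68,0x42) = 0x40
[3] tail/zero = 0x00
[4] tail/zero = 0x00
[5] tail/zero = 0x00
[6] tail/zero = 0x00
[7] tail/zero = 0x00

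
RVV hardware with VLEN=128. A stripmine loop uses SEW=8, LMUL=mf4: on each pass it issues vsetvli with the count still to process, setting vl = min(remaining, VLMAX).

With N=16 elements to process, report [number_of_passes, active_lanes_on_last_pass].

lanes per group: 128·1/4/8 = 4
N=16: ⌈16/4⌉ = 4 iters; last vl = 16 − 3×4 = 4

[iterations, last_vl] = [4, 4]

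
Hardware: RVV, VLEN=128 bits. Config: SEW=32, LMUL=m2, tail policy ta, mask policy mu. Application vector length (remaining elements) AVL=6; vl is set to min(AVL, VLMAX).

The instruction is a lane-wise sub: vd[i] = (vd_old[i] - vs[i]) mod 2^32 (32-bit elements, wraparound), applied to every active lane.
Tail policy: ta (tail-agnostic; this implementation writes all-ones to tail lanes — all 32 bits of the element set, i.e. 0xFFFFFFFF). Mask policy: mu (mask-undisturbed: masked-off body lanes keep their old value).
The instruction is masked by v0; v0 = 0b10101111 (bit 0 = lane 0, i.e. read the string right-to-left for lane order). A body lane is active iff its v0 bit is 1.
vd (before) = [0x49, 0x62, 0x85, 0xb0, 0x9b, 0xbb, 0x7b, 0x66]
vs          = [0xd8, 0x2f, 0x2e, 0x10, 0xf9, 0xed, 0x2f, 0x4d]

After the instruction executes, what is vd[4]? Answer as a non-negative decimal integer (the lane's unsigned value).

vd[4] = 155

VLMAX = (128 × 2) / 32 = 8 lanes
vl ← min(6, 8) = 6
lane  0: sub(0x49,0xd8) ⇒ 0xffffff71
lane  1: sub(0x62,0x2f) ⇒ 0x33
lane  2: sub(0x85,0x2e) ⇒ 0x57
lane  3: sub(0xb0,0x10) ⇒ 0xa0
lane  4: mask-off/keep ⇒ 0x9b
lane  5: sub(0xbb,0xed) ⇒ 0xffffffce
lane  6: tail/ones ⇒ 0xffffffff
lane  7: tail/ones ⇒ 0xffffffff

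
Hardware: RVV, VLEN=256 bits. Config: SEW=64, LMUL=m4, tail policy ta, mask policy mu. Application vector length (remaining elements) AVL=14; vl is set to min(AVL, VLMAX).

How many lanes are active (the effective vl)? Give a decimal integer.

vl = 14

VLMAX = VLEN×LMUL/SEW = 256×4/64 = 16
vl = min(AVL, VLMAX) = min(14, 16) = 14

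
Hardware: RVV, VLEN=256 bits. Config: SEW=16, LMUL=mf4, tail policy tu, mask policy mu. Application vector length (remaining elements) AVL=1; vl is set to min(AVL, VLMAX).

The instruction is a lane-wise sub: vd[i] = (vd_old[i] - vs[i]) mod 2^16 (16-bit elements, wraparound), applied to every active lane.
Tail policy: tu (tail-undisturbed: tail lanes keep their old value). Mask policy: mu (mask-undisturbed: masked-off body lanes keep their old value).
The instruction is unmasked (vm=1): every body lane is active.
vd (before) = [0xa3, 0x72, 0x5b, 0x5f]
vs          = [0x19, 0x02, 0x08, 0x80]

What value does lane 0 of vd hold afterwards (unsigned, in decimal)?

vd[0] = 138

VLMAX = VLEN×LMUL/SEW = 256×1/4/16 = 4
vl = min(AVL, VLMAX) = min(1, 4) = 1
[0] sub(0xa3,0x19) = 0x8a
[1] tail/keep = 0x72
[2] tail/keep = 0x5b
[3] tail/keep = 0x5f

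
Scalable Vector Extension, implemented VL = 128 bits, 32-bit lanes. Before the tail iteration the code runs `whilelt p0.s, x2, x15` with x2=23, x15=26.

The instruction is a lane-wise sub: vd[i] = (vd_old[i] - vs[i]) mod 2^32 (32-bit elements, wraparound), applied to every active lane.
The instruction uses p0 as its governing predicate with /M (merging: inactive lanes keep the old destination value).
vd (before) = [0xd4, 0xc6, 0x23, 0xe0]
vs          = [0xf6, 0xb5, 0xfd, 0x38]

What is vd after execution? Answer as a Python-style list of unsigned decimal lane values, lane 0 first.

vd = [4294967262, 17, 4294967078, 224]

lane count: 128 div 32 = 4
p0[j] = (23+j < 26); true for j=0..2 → 3 lanes set
lane  0: sub(0xd4,0xf6) ⇒ 0xffffffde
lane  1: sub(0xc6,0xb5) ⇒ 0x11
lane  2: sub(0x23,0xfd) ⇒ 0xffffff26
lane  3: tail/keep ⇒ 0xe0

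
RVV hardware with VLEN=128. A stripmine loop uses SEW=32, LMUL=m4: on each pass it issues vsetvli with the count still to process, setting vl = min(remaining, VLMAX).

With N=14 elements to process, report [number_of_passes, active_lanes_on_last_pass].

[iterations, last_vl] = [1, 14]

lanes per group: 128·4/32 = 16
iterations = ceil(14/16) = 1; final-pass vl = 14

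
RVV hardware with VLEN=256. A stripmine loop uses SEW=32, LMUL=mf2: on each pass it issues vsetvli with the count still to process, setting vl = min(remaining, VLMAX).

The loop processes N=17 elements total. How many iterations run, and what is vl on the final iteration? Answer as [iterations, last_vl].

VLMAX = VLEN×LMUL/SEW = 256×1/2/32 = 4
iterations = ceil(17/4) = 5; final-pass vl = 1

[iterations, last_vl] = [5, 1]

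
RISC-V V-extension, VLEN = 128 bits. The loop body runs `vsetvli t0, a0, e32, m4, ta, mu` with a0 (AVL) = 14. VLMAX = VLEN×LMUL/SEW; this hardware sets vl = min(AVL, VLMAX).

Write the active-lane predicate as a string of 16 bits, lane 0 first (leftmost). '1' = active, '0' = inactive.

predicate = 1111111111111100

VLMAX = (128 × 4) / 32 = 16 lanes
vl = min(AVL, VLMAX) = min(14, 16) = 14
bits (lane 0 leftmost): 1111111111111100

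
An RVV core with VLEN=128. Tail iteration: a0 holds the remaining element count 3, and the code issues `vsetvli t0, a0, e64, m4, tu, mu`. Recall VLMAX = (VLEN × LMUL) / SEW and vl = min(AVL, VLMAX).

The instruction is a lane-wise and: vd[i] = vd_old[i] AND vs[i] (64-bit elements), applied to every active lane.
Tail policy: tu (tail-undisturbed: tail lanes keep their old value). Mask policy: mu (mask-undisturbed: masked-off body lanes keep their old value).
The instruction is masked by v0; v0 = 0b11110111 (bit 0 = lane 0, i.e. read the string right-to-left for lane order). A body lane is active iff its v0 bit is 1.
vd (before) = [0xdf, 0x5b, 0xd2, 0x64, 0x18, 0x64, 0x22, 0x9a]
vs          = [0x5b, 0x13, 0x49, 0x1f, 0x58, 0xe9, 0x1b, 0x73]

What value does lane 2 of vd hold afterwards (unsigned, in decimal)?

VLMAX = VLEN×LMUL/SEW = 128×4/64 = 8
vl ← min(3, 8) = 3
[0] and(0xdf,0x5b) = 0x5b
[1] and(0x5b,0x13) = 0x13
[2] and(0xd2,0x49) = 0x40
[3] tail/keep = 0x64
[4] tail/keep = 0x18
[5] tail/keep = 0x64
[6] tail/keep = 0x22
[7] tail/keep = 0x9a

vd[2] = 64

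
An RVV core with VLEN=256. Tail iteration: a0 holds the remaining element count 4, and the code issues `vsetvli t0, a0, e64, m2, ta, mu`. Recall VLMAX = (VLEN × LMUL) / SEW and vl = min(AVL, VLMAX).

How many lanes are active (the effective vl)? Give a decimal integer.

VLMAX = VLEN×LMUL/SEW = 256×2/64 = 8
vl = min(AVL, VLMAX) = min(4, 8) = 4

vl = 4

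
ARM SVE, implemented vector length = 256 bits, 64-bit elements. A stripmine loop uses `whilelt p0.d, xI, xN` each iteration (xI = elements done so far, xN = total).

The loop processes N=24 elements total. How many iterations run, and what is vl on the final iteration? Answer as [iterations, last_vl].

[iterations, last_vl] = [6, 4]

lane count: 256 div 64 = 4
24 elements at 4/iter → 6 passes, remainder 4 on the last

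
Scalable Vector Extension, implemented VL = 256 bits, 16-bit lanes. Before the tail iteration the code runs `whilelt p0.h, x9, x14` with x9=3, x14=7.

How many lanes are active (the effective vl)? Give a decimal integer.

lane count: 256 div 16 = 16
whilelt: lane j active iff 3+j < 7 → j < 4 → 4 active

vl = 4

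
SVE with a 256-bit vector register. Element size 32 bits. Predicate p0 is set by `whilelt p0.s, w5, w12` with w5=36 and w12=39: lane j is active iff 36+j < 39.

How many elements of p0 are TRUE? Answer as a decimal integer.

256-bit reg / 32-bit elem → 8 lanes
p0[j] = (36+j < 39); true for j=0..2 → 3 lanes set

vl = 3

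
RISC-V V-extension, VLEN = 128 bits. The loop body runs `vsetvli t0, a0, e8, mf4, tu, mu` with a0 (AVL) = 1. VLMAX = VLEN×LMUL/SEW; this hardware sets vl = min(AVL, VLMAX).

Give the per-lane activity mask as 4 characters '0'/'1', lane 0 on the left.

predicate = 1000

VLMAX = (128 × 1/4) / 8 = 4 lanes
vl = min(AVL, VLMAX) = min(1, 4) = 1
bits (lane 0 leftmost): 1000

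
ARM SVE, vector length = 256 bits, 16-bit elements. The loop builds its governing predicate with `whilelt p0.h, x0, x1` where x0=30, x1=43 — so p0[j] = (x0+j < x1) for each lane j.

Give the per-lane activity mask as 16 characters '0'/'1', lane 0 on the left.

predicate = 1111111111111000

register lanes = 256/16 = 16
p0[j] = (30+j < 43); true for j=0..12 → 13 lanes set
bits (lane 0 leftmost): 1111111111111000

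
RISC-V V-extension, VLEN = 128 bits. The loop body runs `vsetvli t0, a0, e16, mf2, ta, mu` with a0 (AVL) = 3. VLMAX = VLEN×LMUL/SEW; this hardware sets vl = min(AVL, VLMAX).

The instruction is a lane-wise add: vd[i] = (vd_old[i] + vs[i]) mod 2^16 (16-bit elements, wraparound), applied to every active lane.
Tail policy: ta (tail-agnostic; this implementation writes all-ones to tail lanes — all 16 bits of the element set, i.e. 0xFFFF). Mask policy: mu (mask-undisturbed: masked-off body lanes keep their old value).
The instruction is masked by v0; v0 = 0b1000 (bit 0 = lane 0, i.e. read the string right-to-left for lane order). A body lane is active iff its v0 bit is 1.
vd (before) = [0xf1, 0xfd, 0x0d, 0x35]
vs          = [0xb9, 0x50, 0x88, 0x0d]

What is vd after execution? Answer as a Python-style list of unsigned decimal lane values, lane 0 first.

vd = [241, 253, 13, 65535]

lanes per group: 128·1/2/16 = 4
vl = min(AVL, VLMAX) = min(3, 4) = 3
  i=0: mask-off/keep → 241
  i=1: mask-off/keep → 253
  i=2: mask-off/keep → 13
  i=3: tail/ones → 65535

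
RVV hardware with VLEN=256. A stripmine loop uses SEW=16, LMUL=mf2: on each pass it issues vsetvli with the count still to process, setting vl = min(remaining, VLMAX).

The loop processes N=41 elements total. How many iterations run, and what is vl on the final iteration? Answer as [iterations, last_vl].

VLMAX = VLEN×LMUL/SEW = 256×1/2/16 = 8
41 elements at 8/iter → 6 passes, remainder 1 on the last

[iterations, last_vl] = [6, 1]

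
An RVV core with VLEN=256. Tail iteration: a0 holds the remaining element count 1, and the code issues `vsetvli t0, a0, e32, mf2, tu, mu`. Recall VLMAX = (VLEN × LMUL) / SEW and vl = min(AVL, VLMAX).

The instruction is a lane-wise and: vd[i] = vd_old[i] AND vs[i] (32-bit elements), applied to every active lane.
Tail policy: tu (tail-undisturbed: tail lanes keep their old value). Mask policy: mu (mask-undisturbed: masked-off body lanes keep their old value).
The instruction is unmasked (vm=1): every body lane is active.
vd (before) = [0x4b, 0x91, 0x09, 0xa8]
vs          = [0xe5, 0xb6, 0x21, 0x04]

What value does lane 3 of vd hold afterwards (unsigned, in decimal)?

VLMAX = (256 × 1/2) / 32 = 4 lanes
AVL=1 ≤ VLMAX=4, so vl = 1
lane  0: and(0x4b,0xe5) ⇒ 0x41
lane  1: tail/keep ⇒ 0x91
lane  2: tail/keep ⇒ 0x09
lane  3: tail/keep ⇒ 0xa8

vd[3] = 168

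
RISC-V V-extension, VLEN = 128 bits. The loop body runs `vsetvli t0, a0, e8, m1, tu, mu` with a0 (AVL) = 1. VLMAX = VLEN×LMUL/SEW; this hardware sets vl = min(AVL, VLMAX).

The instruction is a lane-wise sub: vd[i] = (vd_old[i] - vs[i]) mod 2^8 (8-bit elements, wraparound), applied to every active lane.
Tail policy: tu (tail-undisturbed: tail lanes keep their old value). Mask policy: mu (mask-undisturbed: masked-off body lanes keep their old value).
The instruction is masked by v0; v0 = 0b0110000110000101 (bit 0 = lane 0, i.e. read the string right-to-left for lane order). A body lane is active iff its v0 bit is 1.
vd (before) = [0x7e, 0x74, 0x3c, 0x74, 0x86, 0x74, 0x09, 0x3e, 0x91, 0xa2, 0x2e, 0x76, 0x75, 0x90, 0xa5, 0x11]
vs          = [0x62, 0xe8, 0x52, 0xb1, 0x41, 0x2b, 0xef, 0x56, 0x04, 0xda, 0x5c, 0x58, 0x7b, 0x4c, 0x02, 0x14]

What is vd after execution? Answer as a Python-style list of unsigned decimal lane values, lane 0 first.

lanes per group: 128·1/8 = 16
vl = min(AVL, VLMAX) = min(1, 16) = 1
vd[0] sub(0x7e,0x62) -> 0x1c
vd[1] tail/keep -> 0x74
vd[2] tail/keep -> 0x3c
vd[3] tail/keep -> 0x74
vd[4] tail/keep -> 0x86
vd[5] tail/keep -> 0x74
vd[6] tail/keep -> 0x09
vd[7] tail/keep -> 0x3e
vd[8] tail/keep -> 0x91
vd[9] tail/keep -> 0xa2
vd[10] tail/keep -> 0x2e
vd[11] tail/keep -> 0x76
vd[12] tail/keep -> 0x75
vd[13] tail/keep -> 0x90
vd[14] tail/keep -> 0xa5
vd[15] tail/keep -> 0x11

vd = [28, 116, 60, 116, 134, 116, 9, 62, 145, 162, 46, 118, 117, 144, 165, 17]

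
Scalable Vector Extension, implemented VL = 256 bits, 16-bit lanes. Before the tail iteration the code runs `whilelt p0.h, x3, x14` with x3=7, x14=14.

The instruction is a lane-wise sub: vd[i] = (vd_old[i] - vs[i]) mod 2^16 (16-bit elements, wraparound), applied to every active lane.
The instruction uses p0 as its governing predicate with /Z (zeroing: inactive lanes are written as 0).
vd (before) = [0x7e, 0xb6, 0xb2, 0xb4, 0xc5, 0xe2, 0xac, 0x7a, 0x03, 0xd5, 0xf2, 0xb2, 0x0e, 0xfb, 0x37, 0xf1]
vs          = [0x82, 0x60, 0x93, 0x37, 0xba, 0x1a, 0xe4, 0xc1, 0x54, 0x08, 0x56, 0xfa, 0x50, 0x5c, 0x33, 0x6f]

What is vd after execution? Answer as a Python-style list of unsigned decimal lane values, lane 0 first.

vd = [65532, 86, 31, 125, 11, 200, 65480, 0, 0, 0, 0, 0, 0, 0, 0, 0]

register lanes = 256/16 = 16
p0[j] = (7+j < 14); true for j=0..6 → 7 lanes set
  i=0: sub(0x7e,0x82) → 65532
  i=1: sub(0xb6,0x60) → 86
  i=2: sub(0xb2,0x93) → 31
  i=3: sub(0xb4,0x37) → 125
  i=4: sub(0xc5,0xba) → 11
  i=5: sub(0xe2,0x1a) → 200
  i=6: sub(0xac,0xe4) → 65480
  i=7: tail/zero → 0
  i=8: tail/zero → 0
  i=9: tail/zero → 0
  i=10: tail/zero → 0
  i=11: tail/zero → 0
  i=12: tail/zero → 0
  i=13: tail/zero → 0
  i=14: tail/zero → 0
  i=15: tail/zero → 0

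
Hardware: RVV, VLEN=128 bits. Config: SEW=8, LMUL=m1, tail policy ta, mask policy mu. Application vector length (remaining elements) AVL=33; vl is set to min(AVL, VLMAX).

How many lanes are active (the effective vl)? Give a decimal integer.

VLMAX = (128 × 1) / 8 = 16 lanes
AVL=33 > VLMAX=16, so vl = 16

vl = 16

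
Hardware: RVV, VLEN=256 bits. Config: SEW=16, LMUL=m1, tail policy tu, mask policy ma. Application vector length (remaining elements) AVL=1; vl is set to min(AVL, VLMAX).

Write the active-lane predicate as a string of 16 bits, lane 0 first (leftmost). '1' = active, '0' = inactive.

VLMAX = (256 × 1) / 16 = 16 lanes
AVL=1 ≤ VLMAX=16, so vl = 1
bits (lane 0 leftmost): 1000000000000000

predicate = 1000000000000000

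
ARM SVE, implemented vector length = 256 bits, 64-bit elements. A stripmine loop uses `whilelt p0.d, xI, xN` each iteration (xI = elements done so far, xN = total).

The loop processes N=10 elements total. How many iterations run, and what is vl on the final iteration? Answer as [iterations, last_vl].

[iterations, last_vl] = [3, 2]

256-bit reg / 64-bit elem → 4 lanes
N=10: ⌈10/4⌉ = 3 iters; last vl = 10 − 2×4 = 2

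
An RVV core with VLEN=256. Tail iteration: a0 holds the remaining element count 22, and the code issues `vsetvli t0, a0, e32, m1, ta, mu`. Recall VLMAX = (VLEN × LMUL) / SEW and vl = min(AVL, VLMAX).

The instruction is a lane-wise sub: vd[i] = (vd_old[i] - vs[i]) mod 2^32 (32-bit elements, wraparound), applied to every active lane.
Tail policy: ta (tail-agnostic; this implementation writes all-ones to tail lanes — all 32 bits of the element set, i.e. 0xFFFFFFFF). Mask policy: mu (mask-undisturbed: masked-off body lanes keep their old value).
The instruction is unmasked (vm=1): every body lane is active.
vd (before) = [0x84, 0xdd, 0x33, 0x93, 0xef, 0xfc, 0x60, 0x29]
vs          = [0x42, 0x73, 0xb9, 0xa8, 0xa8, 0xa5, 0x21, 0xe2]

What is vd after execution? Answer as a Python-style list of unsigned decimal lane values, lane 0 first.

VLMAX = VLEN×LMUL/SEW = 256×1/32 = 8
vl = min(AVL, VLMAX) = min(22, 8) = 8
lane  0: sub(0x84,0x42) ⇒ 0x42
lane  1: sub(0xdd,0x73) ⇒ 0x6a
lane  2: sub(0x33,0xb9) ⇒ 0xffffff7a
lane  3: sub(0x93,0xa8) ⇒ 0xffffffeb
lane  4: sub(0xef,0xa8) ⇒ 0x47
lane  5: sub(0xfc,0xa5) ⇒ 0x57
lane  6: sub(0x60,0x21) ⇒ 0x3f
lane  7: sub(0x29,0xe2) ⇒ 0xffffff47

vd = [66, 106, 4294967162, 4294967275, 71, 87, 63, 4294967111]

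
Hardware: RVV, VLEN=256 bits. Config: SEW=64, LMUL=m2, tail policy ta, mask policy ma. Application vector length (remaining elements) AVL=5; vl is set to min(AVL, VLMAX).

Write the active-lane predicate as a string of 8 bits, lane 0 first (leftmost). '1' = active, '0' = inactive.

VLMAX = VLEN×LMUL/SEW = 256×2/64 = 8
AVL=5 ≤ VLMAX=8, so vl = 5
bits (lane 0 leftmost): 11111000

predicate = 11111000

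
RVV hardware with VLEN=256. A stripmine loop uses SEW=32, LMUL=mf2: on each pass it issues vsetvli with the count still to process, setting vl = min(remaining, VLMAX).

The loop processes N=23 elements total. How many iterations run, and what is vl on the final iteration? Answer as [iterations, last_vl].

lanes per group: 256·1/2/32 = 4
N=23: ⌈23/4⌉ = 6 iters; last vl = 23 − 5×4 = 3

[iterations, last_vl] = [6, 3]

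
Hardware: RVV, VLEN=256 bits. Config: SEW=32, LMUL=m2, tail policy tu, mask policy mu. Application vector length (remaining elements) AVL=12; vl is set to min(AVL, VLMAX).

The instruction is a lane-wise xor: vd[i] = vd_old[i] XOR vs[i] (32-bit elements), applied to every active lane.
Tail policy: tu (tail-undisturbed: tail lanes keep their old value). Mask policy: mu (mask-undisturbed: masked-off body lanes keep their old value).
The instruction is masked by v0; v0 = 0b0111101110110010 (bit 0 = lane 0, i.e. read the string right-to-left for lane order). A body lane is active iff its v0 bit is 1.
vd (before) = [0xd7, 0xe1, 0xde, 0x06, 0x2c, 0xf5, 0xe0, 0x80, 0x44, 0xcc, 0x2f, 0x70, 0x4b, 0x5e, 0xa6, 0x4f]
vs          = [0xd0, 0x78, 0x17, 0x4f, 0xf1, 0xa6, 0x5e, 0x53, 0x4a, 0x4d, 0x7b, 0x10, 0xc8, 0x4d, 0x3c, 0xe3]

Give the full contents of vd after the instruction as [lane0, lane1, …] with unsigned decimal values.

VLMAX = (256 × 2) / 32 = 16 lanes
AVL=12 ≤ VLMAX=16, so vl = 12
vd[0] mask-off/keep -> 0xd7
vd[1] xor(0xe1,0x78) -> 0x99
vd[2] mask-off/keep -> 0xde
vd[3] mask-off/keep -> 0x06
vd[4] xor(0x2c,0xf1) -> 0xdd
vd[5] xor(0xf5,0xa6) -> 0x53
vd[6] mask-off/keep -> 0xe0
vd[7] xor(0x80,0x53) -> 0xd3
vd[8] xor(0x44,0x4a) -> 0x0e
vd[9] xor(0xcc,0x4d) -> 0x81
vd[10] mask-off/keep -> 0x2f
vd[11] xor(0x70,0x10) -> 0x60
vd[12] tail/keep -> 0x4b
vd[13] tail/keep -> 0x5e
vd[14] tail/keep -> 0xa6
vd[15] tail/keep -> 0x4f

vd = [215, 153, 222, 6, 221, 83, 224, 211, 14, 129, 47, 96, 75, 94, 166, 79]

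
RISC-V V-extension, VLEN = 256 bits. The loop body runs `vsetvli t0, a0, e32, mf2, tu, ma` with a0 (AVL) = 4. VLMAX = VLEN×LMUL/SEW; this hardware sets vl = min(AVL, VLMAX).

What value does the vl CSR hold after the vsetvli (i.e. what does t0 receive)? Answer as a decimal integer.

lanes per group: 256·1/2/32 = 4
AVL=4 ≤ VLMAX=4, so vl = 4

vl = 4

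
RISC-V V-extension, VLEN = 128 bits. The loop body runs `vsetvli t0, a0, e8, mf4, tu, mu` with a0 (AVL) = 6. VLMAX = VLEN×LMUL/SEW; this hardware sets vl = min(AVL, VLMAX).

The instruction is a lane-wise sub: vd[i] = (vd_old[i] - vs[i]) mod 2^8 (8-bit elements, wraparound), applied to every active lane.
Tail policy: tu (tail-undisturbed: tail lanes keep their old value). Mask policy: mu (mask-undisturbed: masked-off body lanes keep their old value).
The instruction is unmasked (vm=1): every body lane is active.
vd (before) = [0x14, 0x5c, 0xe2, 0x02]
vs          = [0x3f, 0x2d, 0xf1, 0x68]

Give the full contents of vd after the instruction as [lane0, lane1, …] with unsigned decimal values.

vd = [213, 47, 241, 154]

VLMAX = VLEN×LMUL/SEW = 128×1/4/8 = 4
vl ← min(6, 4) = 4
  i=0: sub(0x14,0x3f) → 213
  i=1: sub(0x5c,0x2d) → 47
  i=2: sub(0xe2,0xf1) → 241
  i=3: sub(0x02,0x68) → 154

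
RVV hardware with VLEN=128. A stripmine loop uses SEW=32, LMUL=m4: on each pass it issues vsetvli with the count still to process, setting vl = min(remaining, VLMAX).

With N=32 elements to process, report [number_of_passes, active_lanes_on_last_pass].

[iterations, last_vl] = [2, 16]

VLMAX = (128 × 4) / 32 = 16 lanes
iterations = ceil(32/16) = 2; final-pass vl = 16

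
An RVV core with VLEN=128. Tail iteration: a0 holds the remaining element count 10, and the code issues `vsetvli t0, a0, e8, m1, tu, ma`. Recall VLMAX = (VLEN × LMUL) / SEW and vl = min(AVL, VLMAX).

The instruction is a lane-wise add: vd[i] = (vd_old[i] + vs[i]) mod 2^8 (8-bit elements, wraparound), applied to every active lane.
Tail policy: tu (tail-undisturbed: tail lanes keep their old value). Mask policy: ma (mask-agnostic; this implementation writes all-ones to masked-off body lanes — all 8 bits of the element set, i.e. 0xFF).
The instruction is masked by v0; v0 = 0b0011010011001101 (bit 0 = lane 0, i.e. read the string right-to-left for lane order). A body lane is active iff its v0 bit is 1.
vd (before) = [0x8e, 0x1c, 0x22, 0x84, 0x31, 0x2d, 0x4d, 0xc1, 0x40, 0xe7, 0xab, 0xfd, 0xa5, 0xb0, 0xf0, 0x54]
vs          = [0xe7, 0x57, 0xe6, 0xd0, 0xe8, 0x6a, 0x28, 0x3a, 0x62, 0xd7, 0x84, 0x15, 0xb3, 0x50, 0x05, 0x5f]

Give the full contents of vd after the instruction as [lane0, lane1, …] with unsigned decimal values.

lanes per group: 128·1/8 = 16
AVL=10 ≤ VLMAX=16, so vl = 10
[0] add(0x8e,0xe7) = 0x75
[1] mask-off/ones = 0xff
[2] add(0x22,0xe6) = 0x08
[3] add(0x84,0xd0) = 0x54
[4] mask-off/ones = 0xff
[5] mask-off/ones = 0xff
[6] add(0x4d,0x28) = 0x75
[7] add(0xc1,0x3a) = 0xfb
[8] mask-off/ones = 0xff
[9] mask-off/ones = 0xff
[10] tail/keep = 0xab
[11] tail/keep = 0xfd
[12] tail/keep = 0xa5
[13] tail/keep = 0xb0
[14] tail/keep = 0xf0
[15] tail/keep = 0x54

vd = [117, 255, 8, 84, 255, 255, 117, 251, 255, 255, 171, 253, 165, 176, 240, 84]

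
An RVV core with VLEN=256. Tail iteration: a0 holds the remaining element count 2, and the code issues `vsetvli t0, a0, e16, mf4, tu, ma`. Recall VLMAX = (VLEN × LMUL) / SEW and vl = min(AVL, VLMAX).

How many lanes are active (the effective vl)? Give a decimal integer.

VLMAX = (256 × 1/4) / 16 = 4 lanes
AVL=2 ≤ VLMAX=4, so vl = 2

vl = 2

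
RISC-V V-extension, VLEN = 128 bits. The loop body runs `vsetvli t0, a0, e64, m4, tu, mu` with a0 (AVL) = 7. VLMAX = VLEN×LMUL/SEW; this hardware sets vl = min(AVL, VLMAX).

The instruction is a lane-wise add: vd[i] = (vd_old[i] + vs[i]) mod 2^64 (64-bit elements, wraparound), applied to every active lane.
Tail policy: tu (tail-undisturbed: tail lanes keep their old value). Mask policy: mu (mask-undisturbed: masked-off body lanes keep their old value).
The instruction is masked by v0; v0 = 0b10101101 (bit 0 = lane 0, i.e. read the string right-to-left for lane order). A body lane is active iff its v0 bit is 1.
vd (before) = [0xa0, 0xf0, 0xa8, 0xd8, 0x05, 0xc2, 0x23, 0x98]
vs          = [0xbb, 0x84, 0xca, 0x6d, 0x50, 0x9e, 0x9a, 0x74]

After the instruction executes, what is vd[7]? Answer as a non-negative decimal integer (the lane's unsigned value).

VLMAX = (128 × 4) / 64 = 8 lanes
vl ← min(7, 8) = 7
lane  0: add(0xa0,0xbb) ⇒ 0x15b
lane  1: mask-off/keep ⇒ 0xf0
lane  2: add(0xa8,0xca) ⇒ 0x172
lane  3: add(0xd8,0x6d) ⇒ 0x145
lane  4: mask-off/keep ⇒ 0x05
lane  5: add(0xc2,0x9e) ⇒ 0x160
lane  6: mask-off/keep ⇒ 0x23
lane  7: tail/keep ⇒ 0x98

vd[7] = 152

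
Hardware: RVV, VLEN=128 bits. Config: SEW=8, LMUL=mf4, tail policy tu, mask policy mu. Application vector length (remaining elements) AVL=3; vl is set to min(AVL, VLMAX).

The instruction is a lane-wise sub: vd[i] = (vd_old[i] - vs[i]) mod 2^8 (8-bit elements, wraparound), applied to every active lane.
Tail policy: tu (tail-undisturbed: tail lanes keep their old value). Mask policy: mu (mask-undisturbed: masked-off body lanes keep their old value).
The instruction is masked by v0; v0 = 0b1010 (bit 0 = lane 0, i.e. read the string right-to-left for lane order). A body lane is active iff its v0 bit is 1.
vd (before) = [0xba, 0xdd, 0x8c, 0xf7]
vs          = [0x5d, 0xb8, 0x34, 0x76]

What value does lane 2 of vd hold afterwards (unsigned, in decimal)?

VLMAX = (128 × 1/4) / 8 = 4 lanes
vl = min(AVL, VLMAX) = min(3, 4) = 3
vd[0] mask-off/keep -> 0xba
vd[1] sub(0xdd,0xb8) -> 0x25
vd[2] mask-off/keep -> 0x8c
vd[3] tail/keep -> 0xf7

vd[2] = 140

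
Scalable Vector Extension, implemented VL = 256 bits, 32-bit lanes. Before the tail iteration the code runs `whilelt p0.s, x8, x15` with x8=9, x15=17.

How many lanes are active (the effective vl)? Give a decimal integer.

vl = 8

lane count: 256 div 32 = 8
whilelt: lane j active iff 9+j < 17 → j < 8 → 8 active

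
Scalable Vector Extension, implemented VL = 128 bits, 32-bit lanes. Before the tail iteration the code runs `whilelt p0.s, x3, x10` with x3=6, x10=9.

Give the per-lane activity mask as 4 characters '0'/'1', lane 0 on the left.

predicate = 1110

lane count: 128 div 32 = 4
active while 6+j < 9, i.e. j ∈ [0,3) capped at 4 ⇒ 3
bits (lane 0 leftmost): 1110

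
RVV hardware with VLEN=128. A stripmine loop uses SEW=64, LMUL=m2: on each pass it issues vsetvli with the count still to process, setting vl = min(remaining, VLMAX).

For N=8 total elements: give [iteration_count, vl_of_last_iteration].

lanes per group: 128·2/64 = 4
iterations = ceil(8/4) = 2; final-pass vl = 4

[iterations, last_vl] = [2, 4]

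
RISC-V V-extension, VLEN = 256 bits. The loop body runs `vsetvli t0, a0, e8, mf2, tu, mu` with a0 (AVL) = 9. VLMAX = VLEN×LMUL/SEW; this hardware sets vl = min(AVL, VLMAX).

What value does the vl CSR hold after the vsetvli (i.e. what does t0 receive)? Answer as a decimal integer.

VLMAX = VLEN×LMUL/SEW = 256×1/2/8 = 16
AVL=9 ≤ VLMAX=16, so vl = 9

vl = 9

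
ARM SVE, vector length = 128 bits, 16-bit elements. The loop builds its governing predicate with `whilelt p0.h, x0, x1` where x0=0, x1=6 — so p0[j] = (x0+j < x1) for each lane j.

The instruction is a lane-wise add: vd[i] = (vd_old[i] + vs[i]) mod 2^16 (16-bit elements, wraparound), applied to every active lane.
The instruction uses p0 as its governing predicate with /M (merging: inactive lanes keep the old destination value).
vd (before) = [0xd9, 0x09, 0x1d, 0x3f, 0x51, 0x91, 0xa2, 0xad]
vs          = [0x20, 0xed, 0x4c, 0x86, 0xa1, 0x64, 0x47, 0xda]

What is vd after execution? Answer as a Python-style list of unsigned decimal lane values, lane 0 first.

lane count: 128 div 16 = 8
whilelt: lane j active iff 0+j < 6 → j < 6 → 6 active
lane  0: add(0xd9,0x20) ⇒ 0xf9
lane  1: add(0x09,0xed) ⇒ 0xf6
lane  2: add(0x1d,0x4c) ⇒ 0x69
lane  3: add(0x3f,0x86) ⇒ 0xc5
lane  4: add(0x51,0xa1) ⇒ 0xf2
lane  5: add(0x91,0x64) ⇒ 0xf5
lane  6: tail/keep ⇒ 0xa2
lane  7: tail/keep ⇒ 0xad

vd = [249, 246, 105, 197, 242, 245, 162, 173]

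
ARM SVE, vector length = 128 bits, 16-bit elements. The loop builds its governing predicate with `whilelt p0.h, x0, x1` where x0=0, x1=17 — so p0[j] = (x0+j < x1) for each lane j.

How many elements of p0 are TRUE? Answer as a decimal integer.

128-bit reg / 16-bit elem → 8 lanes
active while 0+j < 17, i.e. j ∈ [0,17) capped at 8 ⇒ 8

vl = 8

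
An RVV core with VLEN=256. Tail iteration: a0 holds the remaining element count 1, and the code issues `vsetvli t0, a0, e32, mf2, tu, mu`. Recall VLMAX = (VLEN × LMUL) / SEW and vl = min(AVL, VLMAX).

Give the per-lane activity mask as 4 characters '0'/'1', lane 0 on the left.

lanes per group: 256·1/2/32 = 4
vl = min(AVL, VLMAX) = min(1, 4) = 1
bits (lane 0 leftmost): 1000

predicate = 1000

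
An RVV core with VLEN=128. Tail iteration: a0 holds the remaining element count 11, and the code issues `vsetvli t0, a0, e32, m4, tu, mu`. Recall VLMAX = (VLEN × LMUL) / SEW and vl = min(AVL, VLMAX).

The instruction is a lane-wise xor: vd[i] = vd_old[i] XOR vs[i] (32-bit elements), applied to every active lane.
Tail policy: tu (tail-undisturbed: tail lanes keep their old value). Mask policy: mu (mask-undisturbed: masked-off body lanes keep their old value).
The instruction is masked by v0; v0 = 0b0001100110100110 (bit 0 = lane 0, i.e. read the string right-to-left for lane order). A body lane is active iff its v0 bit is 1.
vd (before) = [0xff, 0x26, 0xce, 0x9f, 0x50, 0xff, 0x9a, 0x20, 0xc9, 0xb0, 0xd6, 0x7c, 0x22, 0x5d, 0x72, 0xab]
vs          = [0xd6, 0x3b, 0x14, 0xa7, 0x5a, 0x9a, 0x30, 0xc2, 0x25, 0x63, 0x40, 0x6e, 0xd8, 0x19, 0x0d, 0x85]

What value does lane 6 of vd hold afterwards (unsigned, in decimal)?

lanes per group: 128·4/32 = 16
vl = min(AVL, VLMAX) = min(11, 16) = 11
vd[0] mask-off/keep -> 0xff
vd[1] xor(0x26,0x3b) -> 0x1d
vd[2] xor(0xce,0x14) -> 0xda
vd[3] mask-off/keep -> 0x9f
vd[4] mask-off/keep -> 0x50
vd[5] xor(0xff,0x9a) -> 0x65
vd[6] mask-off/keep -> 0x9a
vd[7] xor(0x20,0xc2) -> 0xe2
vd[8] xor(0xc9,0x25) -> 0xec
vd[9] mask-off/keep -> 0xb0
vd[10] mask-off/keep -> 0xd6
vd[11] tail/keep -> 0x7c
vd[12] tail/keep -> 0x22
vd[13] tail/keep -> 0x5d
vd[14] tail/keep -> 0x72
vd[15] tail/keep -> 0xab

vd[6] = 154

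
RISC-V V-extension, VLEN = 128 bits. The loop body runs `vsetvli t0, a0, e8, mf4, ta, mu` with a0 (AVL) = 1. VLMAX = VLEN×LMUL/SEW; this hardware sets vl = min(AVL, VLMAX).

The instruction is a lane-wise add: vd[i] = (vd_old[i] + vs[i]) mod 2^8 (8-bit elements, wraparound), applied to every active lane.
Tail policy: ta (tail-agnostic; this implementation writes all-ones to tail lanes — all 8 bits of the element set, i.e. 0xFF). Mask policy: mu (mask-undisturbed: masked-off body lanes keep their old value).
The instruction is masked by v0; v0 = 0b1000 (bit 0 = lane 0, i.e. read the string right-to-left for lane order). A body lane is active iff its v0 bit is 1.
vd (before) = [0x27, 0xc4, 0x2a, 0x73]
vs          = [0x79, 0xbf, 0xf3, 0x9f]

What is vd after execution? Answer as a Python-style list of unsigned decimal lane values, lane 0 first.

vd = [39, 255, 255, 255]

lanes per group: 128·1/4/8 = 4
AVL=1 ≤ VLMAX=4, so vl = 1
[0] mask-off/keep = 0x27
[1] tail/ones = 0xff
[2] tail/ones = 0xff
[3] tail/ones = 0xff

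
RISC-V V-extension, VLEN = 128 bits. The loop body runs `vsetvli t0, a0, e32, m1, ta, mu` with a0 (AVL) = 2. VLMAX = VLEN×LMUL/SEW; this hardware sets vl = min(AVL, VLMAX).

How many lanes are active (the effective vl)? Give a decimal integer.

vl = 2

VLMAX = VLEN×LMUL/SEW = 128×1/32 = 4
vl ← min(2, 4) = 2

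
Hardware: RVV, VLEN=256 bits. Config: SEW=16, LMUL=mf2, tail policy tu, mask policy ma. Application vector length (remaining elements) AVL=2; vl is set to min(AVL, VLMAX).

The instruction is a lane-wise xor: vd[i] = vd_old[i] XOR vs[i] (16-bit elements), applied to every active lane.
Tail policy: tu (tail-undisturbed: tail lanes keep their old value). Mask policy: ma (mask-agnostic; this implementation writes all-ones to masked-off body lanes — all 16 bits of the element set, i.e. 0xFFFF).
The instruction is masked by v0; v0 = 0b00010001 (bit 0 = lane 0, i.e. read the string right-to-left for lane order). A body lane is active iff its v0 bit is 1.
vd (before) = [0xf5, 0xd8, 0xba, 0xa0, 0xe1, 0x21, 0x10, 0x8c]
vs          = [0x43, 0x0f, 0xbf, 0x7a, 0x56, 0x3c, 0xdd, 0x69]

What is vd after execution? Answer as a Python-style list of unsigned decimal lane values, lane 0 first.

lanes per group: 256·1/2/16 = 8
vl ← min(2, 8) = 2
lane  0: xor(0xf5,0x43) ⇒ 0xb6
lane  1: mask-off/ones ⇒ 0xffff
lane  2: tail/keep ⇒ 0xba
lane  3: tail/keep ⇒ 0xa0
lane  4: tail/keep ⇒ 0xe1
lane  5: tail/keep ⇒ 0x21
lane  6: tail/keep ⇒ 0x10
lane  7: tail/keep ⇒ 0x8c

vd = [182, 65535, 186, 160, 225, 33, 16, 140]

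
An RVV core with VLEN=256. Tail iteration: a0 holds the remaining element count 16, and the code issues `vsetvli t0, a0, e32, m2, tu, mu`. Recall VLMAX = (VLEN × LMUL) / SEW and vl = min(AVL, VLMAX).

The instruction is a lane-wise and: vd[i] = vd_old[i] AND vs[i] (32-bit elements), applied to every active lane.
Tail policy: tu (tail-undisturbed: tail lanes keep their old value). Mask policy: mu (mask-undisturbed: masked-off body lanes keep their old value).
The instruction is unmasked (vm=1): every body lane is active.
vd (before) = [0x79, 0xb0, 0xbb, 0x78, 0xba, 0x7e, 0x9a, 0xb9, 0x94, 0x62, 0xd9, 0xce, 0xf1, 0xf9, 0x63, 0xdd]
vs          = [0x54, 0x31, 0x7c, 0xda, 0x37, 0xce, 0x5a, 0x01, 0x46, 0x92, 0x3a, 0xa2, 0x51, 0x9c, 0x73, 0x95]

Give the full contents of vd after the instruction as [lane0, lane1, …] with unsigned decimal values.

lanes per group: 256·2/32 = 16
vl = min(AVL, VLMAX) = min(16, 16) = 16
  i=0: and(0x79,0x54) → 80
  i=1: and(0xb0,0x31) → 48
  i=2: and(0xbb,0x7c) → 56
  i=3: and(0x78,0xda) → 88
  i=4: and(0xba,0x37) → 50
  i=5: and(0x7e,0xce) → 78
  i=6: and(0x9a,0x5a) → 26
  i=7: and(0xb9,0x01) → 1
  i=8: and(0x94,0x46) → 4
  i=9: and(0x62,0x92) → 2
  i=10: and(0xd9,0x3a) → 24
  i=11: and(0xce,0xa2) → 130
  i=12: and(0xf1,0x51) → 81
  i=13: and(0xf9,0x9c) → 152
  i=14: and(0x63,0x73) → 99
  i=15: and(0xdd,0x95) → 149

vd = [80, 48, 56, 88, 50, 78, 26, 1, 4, 2, 24, 130, 81, 152, 99, 149]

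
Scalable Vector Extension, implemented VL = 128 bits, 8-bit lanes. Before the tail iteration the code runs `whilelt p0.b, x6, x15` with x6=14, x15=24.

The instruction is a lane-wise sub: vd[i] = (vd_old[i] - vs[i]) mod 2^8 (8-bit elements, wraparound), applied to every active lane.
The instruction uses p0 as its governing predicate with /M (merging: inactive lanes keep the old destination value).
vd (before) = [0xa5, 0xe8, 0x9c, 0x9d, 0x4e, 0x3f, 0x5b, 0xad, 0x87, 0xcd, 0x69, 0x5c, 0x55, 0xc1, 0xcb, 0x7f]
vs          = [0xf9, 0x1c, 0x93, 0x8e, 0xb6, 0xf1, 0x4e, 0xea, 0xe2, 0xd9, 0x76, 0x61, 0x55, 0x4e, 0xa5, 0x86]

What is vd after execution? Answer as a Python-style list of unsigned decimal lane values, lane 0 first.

128-bit reg / 8-bit elem → 16 lanes
whilelt: lane j active iff 14+j < 24 → j < 10 → 10 active
lane  0: sub(0xa5,0xf9) ⇒ 0xac
lane  1: sub(0xe8,0x1c) ⇒ 0xcc
lane  2: sub(0x9c,0x93) ⇒ 0x09
lane  3: sub(0x9d,0x8e) ⇒ 0x0f
lane  4: sub(0x4e,0xb6) ⇒ 0x98
lane  5: sub(0x3f,0xf1) ⇒ 0x4e
lane  6: sub(0x5b,0x4e) ⇒ 0x0d
lane  7: sub(0xad,0xea) ⇒ 0xc3
lane  8: sub(0x87,0xe2) ⇒ 0xa5
lane  9: sub(0xcd,0xd9) ⇒ 0xf4
lane 10: tail/keep ⇒ 0x69
lane 11: tail/keep ⇒ 0x5c
lane 12: tail/keep ⇒ 0x55
lane 13: tail/keep ⇒ 0xc1
lane 14: tail/keep ⇒ 0xcb
lane 15: tail/keep ⇒ 0x7f

vd = [172, 204, 9, 15, 152, 78, 13, 195, 165, 244, 105, 92, 85, 193, 203, 127]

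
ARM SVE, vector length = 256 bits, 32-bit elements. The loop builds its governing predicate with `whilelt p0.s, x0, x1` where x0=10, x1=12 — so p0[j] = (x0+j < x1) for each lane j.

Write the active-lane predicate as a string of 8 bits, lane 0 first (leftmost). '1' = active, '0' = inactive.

256-bit reg / 32-bit elem → 8 lanes
p0[j] = (10+j < 12); true for j=0..1 → 2 lanes set
bits (lane 0 leftmost): 11000000

predicate = 11000000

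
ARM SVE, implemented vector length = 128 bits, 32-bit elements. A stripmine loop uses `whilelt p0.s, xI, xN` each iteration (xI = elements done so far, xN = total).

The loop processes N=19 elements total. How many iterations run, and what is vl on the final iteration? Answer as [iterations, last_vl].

register lanes = 128/32 = 4
iterations = ceil(19/4) = 5; final-pass vl = 3

[iterations, last_vl] = [5, 3]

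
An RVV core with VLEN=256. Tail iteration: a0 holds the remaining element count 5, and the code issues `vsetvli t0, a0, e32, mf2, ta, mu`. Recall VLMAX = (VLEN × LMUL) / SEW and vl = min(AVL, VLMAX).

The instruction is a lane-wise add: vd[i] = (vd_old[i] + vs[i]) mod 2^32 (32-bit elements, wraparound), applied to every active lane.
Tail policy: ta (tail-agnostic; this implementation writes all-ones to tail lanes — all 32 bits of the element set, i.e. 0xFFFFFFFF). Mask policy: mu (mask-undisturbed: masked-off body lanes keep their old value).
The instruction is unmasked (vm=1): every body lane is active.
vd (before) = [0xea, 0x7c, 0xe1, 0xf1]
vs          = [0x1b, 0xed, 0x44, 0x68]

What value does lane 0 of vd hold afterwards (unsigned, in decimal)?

lanes per group: 256·1/2/32 = 4
vl ← min(5, 4) = 4
  i=0: add(0xea,0x1b) → 261
  i=1: add(0x7c,0xed) → 361
  i=2: add(0xe1,0x44) → 293
  i=3: add(0xf1,0x68) → 345

vd[0] = 261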